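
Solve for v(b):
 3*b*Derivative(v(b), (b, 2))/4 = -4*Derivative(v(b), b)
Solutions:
 v(b) = C1 + C2/b^(13/3)


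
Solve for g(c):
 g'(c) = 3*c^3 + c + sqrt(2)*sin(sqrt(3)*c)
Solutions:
 g(c) = C1 + 3*c^4/4 + c^2/2 - sqrt(6)*cos(sqrt(3)*c)/3


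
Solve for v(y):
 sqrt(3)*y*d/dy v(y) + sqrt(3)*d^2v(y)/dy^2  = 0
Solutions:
 v(y) = C1 + C2*erf(sqrt(2)*y/2)


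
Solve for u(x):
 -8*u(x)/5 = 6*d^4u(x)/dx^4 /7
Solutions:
 u(x) = (C1*sin(15^(3/4)*7^(1/4)*x/15) + C2*cos(15^(3/4)*7^(1/4)*x/15))*exp(-15^(3/4)*7^(1/4)*x/15) + (C3*sin(15^(3/4)*7^(1/4)*x/15) + C4*cos(15^(3/4)*7^(1/4)*x/15))*exp(15^(3/4)*7^(1/4)*x/15)


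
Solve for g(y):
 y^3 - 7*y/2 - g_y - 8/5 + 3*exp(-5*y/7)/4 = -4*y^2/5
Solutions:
 g(y) = C1 + y^4/4 + 4*y^3/15 - 7*y^2/4 - 8*y/5 - 21*exp(-5*y/7)/20


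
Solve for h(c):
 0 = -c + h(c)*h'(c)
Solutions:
 h(c) = -sqrt(C1 + c^2)
 h(c) = sqrt(C1 + c^2)


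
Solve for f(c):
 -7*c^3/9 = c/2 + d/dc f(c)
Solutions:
 f(c) = C1 - 7*c^4/36 - c^2/4


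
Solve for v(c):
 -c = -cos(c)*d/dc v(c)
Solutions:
 v(c) = C1 + Integral(c/cos(c), c)


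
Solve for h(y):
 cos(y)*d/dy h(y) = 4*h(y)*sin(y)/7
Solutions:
 h(y) = C1/cos(y)^(4/7)


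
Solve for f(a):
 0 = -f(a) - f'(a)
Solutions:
 f(a) = C1*exp(-a)


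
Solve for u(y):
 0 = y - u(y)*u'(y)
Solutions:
 u(y) = -sqrt(C1 + y^2)
 u(y) = sqrt(C1 + y^2)


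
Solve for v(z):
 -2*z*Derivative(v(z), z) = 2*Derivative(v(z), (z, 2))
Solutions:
 v(z) = C1 + C2*erf(sqrt(2)*z/2)


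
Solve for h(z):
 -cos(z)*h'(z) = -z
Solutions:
 h(z) = C1 + Integral(z/cos(z), z)


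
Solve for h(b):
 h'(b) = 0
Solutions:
 h(b) = C1


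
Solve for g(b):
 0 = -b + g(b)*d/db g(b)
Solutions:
 g(b) = -sqrt(C1 + b^2)
 g(b) = sqrt(C1 + b^2)


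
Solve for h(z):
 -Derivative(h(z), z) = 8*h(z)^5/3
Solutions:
 h(z) = -3^(1/4)*(1/(C1 + 32*z))^(1/4)
 h(z) = 3^(1/4)*(1/(C1 + 32*z))^(1/4)
 h(z) = -3^(1/4)*I*(1/(C1 + 32*z))^(1/4)
 h(z) = 3^(1/4)*I*(1/(C1 + 32*z))^(1/4)


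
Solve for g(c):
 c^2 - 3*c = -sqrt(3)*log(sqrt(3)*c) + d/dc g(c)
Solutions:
 g(c) = C1 + c^3/3 - 3*c^2/2 + sqrt(3)*c*log(c) - sqrt(3)*c + sqrt(3)*c*log(3)/2


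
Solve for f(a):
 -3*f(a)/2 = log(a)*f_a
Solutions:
 f(a) = C1*exp(-3*li(a)/2)


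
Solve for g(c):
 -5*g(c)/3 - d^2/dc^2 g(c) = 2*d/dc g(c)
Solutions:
 g(c) = (C1*sin(sqrt(6)*c/3) + C2*cos(sqrt(6)*c/3))*exp(-c)


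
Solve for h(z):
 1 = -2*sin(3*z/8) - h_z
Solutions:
 h(z) = C1 - z + 16*cos(3*z/8)/3


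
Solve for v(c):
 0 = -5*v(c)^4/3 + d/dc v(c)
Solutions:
 v(c) = (-1/(C1 + 5*c))^(1/3)
 v(c) = (-1/(C1 + 5*c))^(1/3)*(-1 - sqrt(3)*I)/2
 v(c) = (-1/(C1 + 5*c))^(1/3)*(-1 + sqrt(3)*I)/2


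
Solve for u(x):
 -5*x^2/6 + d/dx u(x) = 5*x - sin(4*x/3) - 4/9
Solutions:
 u(x) = C1 + 5*x^3/18 + 5*x^2/2 - 4*x/9 + 3*cos(4*x/3)/4


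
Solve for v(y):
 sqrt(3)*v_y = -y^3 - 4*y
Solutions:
 v(y) = C1 - sqrt(3)*y^4/12 - 2*sqrt(3)*y^2/3


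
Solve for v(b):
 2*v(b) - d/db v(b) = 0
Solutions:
 v(b) = C1*exp(2*b)


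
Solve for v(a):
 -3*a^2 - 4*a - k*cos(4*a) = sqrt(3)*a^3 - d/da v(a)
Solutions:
 v(a) = C1 + sqrt(3)*a^4/4 + a^3 + 2*a^2 + k*sin(4*a)/4


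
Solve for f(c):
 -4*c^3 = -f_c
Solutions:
 f(c) = C1 + c^4


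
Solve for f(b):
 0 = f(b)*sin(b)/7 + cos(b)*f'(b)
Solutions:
 f(b) = C1*cos(b)^(1/7)


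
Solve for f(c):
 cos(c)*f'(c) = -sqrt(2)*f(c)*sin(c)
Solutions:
 f(c) = C1*cos(c)^(sqrt(2))


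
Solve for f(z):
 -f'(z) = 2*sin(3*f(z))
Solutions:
 f(z) = -acos((-C1 - exp(12*z))/(C1 - exp(12*z)))/3 + 2*pi/3
 f(z) = acos((-C1 - exp(12*z))/(C1 - exp(12*z)))/3


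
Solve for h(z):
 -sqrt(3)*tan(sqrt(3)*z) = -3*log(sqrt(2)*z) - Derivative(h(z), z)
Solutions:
 h(z) = C1 - 3*z*log(z) - 3*z*log(2)/2 + 3*z - log(cos(sqrt(3)*z))


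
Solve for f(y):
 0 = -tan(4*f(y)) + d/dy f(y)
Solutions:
 f(y) = -asin(C1*exp(4*y))/4 + pi/4
 f(y) = asin(C1*exp(4*y))/4


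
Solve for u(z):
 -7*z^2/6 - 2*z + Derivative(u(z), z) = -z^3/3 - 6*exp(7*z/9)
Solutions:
 u(z) = C1 - z^4/12 + 7*z^3/18 + z^2 - 54*exp(7*z/9)/7


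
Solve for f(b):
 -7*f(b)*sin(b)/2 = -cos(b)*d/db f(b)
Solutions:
 f(b) = C1/cos(b)^(7/2)


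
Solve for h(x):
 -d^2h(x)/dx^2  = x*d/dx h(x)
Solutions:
 h(x) = C1 + C2*erf(sqrt(2)*x/2)


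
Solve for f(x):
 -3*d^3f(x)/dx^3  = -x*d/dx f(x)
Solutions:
 f(x) = C1 + Integral(C2*airyai(3^(2/3)*x/3) + C3*airybi(3^(2/3)*x/3), x)


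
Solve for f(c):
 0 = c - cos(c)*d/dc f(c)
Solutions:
 f(c) = C1 + Integral(c/cos(c), c)


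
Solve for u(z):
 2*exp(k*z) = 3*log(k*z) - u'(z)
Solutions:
 u(z) = C1 + 3*z*log(k*z) - 3*z + Piecewise((-2*exp(k*z)/k, Ne(k, 0)), (-2*z, True))


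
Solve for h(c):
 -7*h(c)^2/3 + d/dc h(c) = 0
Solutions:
 h(c) = -3/(C1 + 7*c)


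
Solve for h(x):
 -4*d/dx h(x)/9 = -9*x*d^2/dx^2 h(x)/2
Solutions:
 h(x) = C1 + C2*x^(89/81)


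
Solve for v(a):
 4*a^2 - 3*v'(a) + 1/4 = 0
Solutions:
 v(a) = C1 + 4*a^3/9 + a/12


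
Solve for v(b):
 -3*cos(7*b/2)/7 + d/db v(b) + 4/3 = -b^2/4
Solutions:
 v(b) = C1 - b^3/12 - 4*b/3 + 6*sin(7*b/2)/49


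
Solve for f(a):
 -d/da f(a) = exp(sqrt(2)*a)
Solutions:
 f(a) = C1 - sqrt(2)*exp(sqrt(2)*a)/2


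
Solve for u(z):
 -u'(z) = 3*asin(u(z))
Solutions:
 Integral(1/asin(_y), (_y, u(z))) = C1 - 3*z


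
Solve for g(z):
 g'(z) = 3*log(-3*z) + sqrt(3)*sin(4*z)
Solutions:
 g(z) = C1 + 3*z*log(-z) - 3*z + 3*z*log(3) - sqrt(3)*cos(4*z)/4


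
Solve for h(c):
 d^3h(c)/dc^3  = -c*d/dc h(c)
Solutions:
 h(c) = C1 + Integral(C2*airyai(-c) + C3*airybi(-c), c)


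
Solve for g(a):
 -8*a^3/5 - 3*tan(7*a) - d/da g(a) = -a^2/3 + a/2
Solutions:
 g(a) = C1 - 2*a^4/5 + a^3/9 - a^2/4 + 3*log(cos(7*a))/7


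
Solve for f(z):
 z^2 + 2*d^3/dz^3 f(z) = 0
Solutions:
 f(z) = C1 + C2*z + C3*z^2 - z^5/120


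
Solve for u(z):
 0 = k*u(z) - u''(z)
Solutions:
 u(z) = C1*exp(-sqrt(k)*z) + C2*exp(sqrt(k)*z)


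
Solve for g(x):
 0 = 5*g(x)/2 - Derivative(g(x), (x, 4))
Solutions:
 g(x) = C1*exp(-2^(3/4)*5^(1/4)*x/2) + C2*exp(2^(3/4)*5^(1/4)*x/2) + C3*sin(2^(3/4)*5^(1/4)*x/2) + C4*cos(2^(3/4)*5^(1/4)*x/2)


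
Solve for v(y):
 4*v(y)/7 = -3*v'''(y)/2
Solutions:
 v(y) = C3*exp(-2*21^(2/3)*y/21) + (C1*sin(3^(1/6)*7^(2/3)*y/7) + C2*cos(3^(1/6)*7^(2/3)*y/7))*exp(21^(2/3)*y/21)


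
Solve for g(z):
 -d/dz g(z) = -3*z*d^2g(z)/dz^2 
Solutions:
 g(z) = C1 + C2*z^(4/3)


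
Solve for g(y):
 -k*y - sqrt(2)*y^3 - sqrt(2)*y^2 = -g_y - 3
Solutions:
 g(y) = C1 + k*y^2/2 + sqrt(2)*y^4/4 + sqrt(2)*y^3/3 - 3*y


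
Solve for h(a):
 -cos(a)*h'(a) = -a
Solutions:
 h(a) = C1 + Integral(a/cos(a), a)


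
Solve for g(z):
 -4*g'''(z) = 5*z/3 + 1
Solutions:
 g(z) = C1 + C2*z + C3*z^2 - 5*z^4/288 - z^3/24


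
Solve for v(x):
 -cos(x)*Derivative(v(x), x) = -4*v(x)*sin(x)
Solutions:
 v(x) = C1/cos(x)^4


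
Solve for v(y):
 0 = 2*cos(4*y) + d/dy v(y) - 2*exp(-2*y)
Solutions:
 v(y) = C1 - sin(4*y)/2 - exp(-2*y)


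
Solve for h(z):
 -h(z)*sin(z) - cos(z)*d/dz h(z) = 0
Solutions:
 h(z) = C1*cos(z)


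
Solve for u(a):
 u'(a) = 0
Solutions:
 u(a) = C1


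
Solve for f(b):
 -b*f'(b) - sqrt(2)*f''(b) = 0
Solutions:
 f(b) = C1 + C2*erf(2^(1/4)*b/2)


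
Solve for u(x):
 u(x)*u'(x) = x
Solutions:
 u(x) = -sqrt(C1 + x^2)
 u(x) = sqrt(C1 + x^2)


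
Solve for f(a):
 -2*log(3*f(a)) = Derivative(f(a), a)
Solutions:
 Integral(1/(log(_y) + log(3)), (_y, f(a)))/2 = C1 - a


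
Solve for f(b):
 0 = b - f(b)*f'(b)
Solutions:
 f(b) = -sqrt(C1 + b^2)
 f(b) = sqrt(C1 + b^2)


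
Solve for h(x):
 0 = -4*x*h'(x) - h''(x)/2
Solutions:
 h(x) = C1 + C2*erf(2*x)


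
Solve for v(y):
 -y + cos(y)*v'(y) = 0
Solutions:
 v(y) = C1 + Integral(y/cos(y), y)


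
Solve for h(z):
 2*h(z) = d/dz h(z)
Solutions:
 h(z) = C1*exp(2*z)


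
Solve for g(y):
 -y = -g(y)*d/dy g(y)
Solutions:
 g(y) = -sqrt(C1 + y^2)
 g(y) = sqrt(C1 + y^2)


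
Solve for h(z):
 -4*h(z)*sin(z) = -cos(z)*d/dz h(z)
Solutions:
 h(z) = C1/cos(z)^4


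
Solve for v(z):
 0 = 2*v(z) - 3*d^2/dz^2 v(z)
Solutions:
 v(z) = C1*exp(-sqrt(6)*z/3) + C2*exp(sqrt(6)*z/3)


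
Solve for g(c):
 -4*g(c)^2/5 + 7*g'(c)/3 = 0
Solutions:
 g(c) = -35/(C1 + 12*c)


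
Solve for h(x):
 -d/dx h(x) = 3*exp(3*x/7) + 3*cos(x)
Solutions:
 h(x) = C1 - 7*exp(3*x/7) - 3*sin(x)


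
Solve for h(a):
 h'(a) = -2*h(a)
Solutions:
 h(a) = C1*exp(-2*a)


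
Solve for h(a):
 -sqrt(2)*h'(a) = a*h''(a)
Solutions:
 h(a) = C1 + C2*a^(1 - sqrt(2))


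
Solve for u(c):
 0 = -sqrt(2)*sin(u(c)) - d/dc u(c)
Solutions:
 u(c) = -acos((-C1 - exp(2*sqrt(2)*c))/(C1 - exp(2*sqrt(2)*c))) + 2*pi
 u(c) = acos((-C1 - exp(2*sqrt(2)*c))/(C1 - exp(2*sqrt(2)*c)))


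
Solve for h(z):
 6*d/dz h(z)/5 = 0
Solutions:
 h(z) = C1


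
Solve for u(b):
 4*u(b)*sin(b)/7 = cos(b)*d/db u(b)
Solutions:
 u(b) = C1/cos(b)^(4/7)


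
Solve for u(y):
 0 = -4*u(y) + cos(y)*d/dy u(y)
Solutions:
 u(y) = C1*(sin(y)^2 + 2*sin(y) + 1)/(sin(y)^2 - 2*sin(y) + 1)


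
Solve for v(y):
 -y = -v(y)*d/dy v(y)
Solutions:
 v(y) = -sqrt(C1 + y^2)
 v(y) = sqrt(C1 + y^2)


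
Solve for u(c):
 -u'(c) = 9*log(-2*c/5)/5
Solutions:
 u(c) = C1 - 9*c*log(-c)/5 + 9*c*(-log(2) + 1 + log(5))/5


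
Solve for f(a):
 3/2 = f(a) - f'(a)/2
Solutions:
 f(a) = C1*exp(2*a) + 3/2


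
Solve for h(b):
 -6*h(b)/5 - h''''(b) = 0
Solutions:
 h(b) = (C1*sin(10^(3/4)*3^(1/4)*b/10) + C2*cos(10^(3/4)*3^(1/4)*b/10))*exp(-10^(3/4)*3^(1/4)*b/10) + (C3*sin(10^(3/4)*3^(1/4)*b/10) + C4*cos(10^(3/4)*3^(1/4)*b/10))*exp(10^(3/4)*3^(1/4)*b/10)


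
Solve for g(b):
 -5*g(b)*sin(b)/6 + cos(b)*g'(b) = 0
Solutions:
 g(b) = C1/cos(b)^(5/6)


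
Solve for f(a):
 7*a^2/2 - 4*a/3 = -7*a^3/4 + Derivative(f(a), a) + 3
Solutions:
 f(a) = C1 + 7*a^4/16 + 7*a^3/6 - 2*a^2/3 - 3*a


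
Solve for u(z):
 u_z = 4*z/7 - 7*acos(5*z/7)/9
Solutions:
 u(z) = C1 + 2*z^2/7 - 7*z*acos(5*z/7)/9 + 7*sqrt(49 - 25*z^2)/45


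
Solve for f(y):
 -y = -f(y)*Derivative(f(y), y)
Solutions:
 f(y) = -sqrt(C1 + y^2)
 f(y) = sqrt(C1 + y^2)


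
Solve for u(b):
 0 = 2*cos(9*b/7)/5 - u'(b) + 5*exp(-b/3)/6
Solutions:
 u(b) = C1 + 14*sin(9*b/7)/45 - 5*exp(-b/3)/2


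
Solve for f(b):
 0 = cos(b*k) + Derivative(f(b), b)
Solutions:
 f(b) = C1 - sin(b*k)/k


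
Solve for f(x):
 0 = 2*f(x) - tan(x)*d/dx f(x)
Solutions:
 f(x) = C1*sin(x)^2


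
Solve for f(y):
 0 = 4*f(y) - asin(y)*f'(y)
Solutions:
 f(y) = C1*exp(4*Integral(1/asin(y), y))


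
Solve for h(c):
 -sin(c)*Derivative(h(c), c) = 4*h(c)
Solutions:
 h(c) = C1*(cos(c)^2 + 2*cos(c) + 1)/(cos(c)^2 - 2*cos(c) + 1)


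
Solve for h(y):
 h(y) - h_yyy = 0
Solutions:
 h(y) = C3*exp(y) + (C1*sin(sqrt(3)*y/2) + C2*cos(sqrt(3)*y/2))*exp(-y/2)


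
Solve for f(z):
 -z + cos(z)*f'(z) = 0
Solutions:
 f(z) = C1 + Integral(z/cos(z), z)


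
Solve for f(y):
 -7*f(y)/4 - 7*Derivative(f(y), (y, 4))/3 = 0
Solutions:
 f(y) = (C1*sin(3^(1/4)*y/2) + C2*cos(3^(1/4)*y/2))*exp(-3^(1/4)*y/2) + (C3*sin(3^(1/4)*y/2) + C4*cos(3^(1/4)*y/2))*exp(3^(1/4)*y/2)


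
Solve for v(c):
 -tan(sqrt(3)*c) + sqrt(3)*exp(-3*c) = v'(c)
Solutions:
 v(c) = C1 - sqrt(3)*log(tan(sqrt(3)*c)^2 + 1)/6 - sqrt(3)*exp(-3*c)/3


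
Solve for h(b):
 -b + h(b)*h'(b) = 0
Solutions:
 h(b) = -sqrt(C1 + b^2)
 h(b) = sqrt(C1 + b^2)


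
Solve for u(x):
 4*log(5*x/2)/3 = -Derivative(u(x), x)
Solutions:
 u(x) = C1 - 4*x*log(x)/3 - 4*x*log(5)/3 + 4*x*log(2)/3 + 4*x/3


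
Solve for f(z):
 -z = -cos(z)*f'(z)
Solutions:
 f(z) = C1 + Integral(z/cos(z), z)


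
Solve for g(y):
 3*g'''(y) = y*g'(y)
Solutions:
 g(y) = C1 + Integral(C2*airyai(3^(2/3)*y/3) + C3*airybi(3^(2/3)*y/3), y)


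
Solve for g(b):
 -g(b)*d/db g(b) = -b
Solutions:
 g(b) = -sqrt(C1 + b^2)
 g(b) = sqrt(C1 + b^2)


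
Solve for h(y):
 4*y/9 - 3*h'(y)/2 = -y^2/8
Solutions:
 h(y) = C1 + y^3/36 + 4*y^2/27


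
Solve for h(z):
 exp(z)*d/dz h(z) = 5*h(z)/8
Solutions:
 h(z) = C1*exp(-5*exp(-z)/8)


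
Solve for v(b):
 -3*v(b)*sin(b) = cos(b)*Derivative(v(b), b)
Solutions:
 v(b) = C1*cos(b)^3


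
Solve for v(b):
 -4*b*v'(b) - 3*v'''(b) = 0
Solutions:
 v(b) = C1 + Integral(C2*airyai(-6^(2/3)*b/3) + C3*airybi(-6^(2/3)*b/3), b)


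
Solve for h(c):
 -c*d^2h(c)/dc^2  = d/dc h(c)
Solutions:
 h(c) = C1 + C2*log(c)


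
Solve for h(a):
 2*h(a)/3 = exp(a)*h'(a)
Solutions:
 h(a) = C1*exp(-2*exp(-a)/3)


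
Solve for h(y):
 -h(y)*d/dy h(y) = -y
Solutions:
 h(y) = -sqrt(C1 + y^2)
 h(y) = sqrt(C1 + y^2)


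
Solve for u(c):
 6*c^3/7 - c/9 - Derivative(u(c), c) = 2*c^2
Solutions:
 u(c) = C1 + 3*c^4/14 - 2*c^3/3 - c^2/18


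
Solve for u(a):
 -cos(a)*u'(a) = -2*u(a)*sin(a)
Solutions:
 u(a) = C1/cos(a)^2


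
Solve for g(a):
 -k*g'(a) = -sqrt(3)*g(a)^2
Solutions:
 g(a) = -k/(C1*k + sqrt(3)*a)


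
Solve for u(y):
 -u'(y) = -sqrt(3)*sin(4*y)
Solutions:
 u(y) = C1 - sqrt(3)*cos(4*y)/4


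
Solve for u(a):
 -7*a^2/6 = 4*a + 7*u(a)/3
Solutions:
 u(a) = a*(-7*a - 24)/14


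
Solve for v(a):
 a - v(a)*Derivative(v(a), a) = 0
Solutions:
 v(a) = -sqrt(C1 + a^2)
 v(a) = sqrt(C1 + a^2)


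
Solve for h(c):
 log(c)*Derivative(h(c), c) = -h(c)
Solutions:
 h(c) = C1*exp(-li(c))


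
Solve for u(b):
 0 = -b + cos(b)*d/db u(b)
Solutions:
 u(b) = C1 + Integral(b/cos(b), b)


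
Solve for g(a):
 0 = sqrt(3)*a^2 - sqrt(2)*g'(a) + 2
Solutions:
 g(a) = C1 + sqrt(6)*a^3/6 + sqrt(2)*a


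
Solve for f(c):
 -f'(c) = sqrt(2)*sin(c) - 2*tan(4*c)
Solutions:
 f(c) = C1 - log(cos(4*c))/2 + sqrt(2)*cos(c)


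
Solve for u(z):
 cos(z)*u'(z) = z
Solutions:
 u(z) = C1 + Integral(z/cos(z), z)


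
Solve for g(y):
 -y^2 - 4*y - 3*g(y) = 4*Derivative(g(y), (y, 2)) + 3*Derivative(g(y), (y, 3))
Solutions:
 g(y) = C1*exp(y*(-16 + 32*2^(1/3)/(27*sqrt(985) + 857)^(1/3) + 2^(2/3)*(27*sqrt(985) + 857)^(1/3))/36)*sin(2^(1/3)*sqrt(3)*y*(-2^(1/3)*(27*sqrt(985) + 857)^(1/3) + 32/(27*sqrt(985) + 857)^(1/3))/36) + C2*exp(y*(-16 + 32*2^(1/3)/(27*sqrt(985) + 857)^(1/3) + 2^(2/3)*(27*sqrt(985) + 857)^(1/3))/36)*cos(2^(1/3)*sqrt(3)*y*(-2^(1/3)*(27*sqrt(985) + 857)^(1/3) + 32/(27*sqrt(985) + 857)^(1/3))/36) + C3*exp(-y*(32*2^(1/3)/(27*sqrt(985) + 857)^(1/3) + 8 + 2^(2/3)*(27*sqrt(985) + 857)^(1/3))/18) - y^2/3 - 4*y/3 + 8/9


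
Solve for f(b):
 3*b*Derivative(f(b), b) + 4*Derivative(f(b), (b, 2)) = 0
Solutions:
 f(b) = C1 + C2*erf(sqrt(6)*b/4)


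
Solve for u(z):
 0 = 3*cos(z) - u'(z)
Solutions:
 u(z) = C1 + 3*sin(z)


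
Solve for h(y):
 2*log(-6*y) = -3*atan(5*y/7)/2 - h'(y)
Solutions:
 h(y) = C1 - 2*y*log(-y) - 3*y*atan(5*y/7)/2 - 2*y*log(6) + 2*y + 21*log(25*y^2 + 49)/20


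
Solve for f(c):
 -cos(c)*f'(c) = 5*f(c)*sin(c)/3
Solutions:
 f(c) = C1*cos(c)^(5/3)


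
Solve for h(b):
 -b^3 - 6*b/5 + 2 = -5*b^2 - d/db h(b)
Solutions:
 h(b) = C1 + b^4/4 - 5*b^3/3 + 3*b^2/5 - 2*b


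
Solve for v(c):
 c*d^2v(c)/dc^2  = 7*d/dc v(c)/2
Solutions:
 v(c) = C1 + C2*c^(9/2)


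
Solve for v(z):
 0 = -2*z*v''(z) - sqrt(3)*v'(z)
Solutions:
 v(z) = C1 + C2*z^(1 - sqrt(3)/2)


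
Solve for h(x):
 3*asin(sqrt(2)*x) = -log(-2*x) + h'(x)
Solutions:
 h(x) = C1 + x*log(-x) + 3*x*asin(sqrt(2)*x) - x + x*log(2) + 3*sqrt(2)*sqrt(1 - 2*x^2)/2


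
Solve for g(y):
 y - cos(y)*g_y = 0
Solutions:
 g(y) = C1 + Integral(y/cos(y), y)


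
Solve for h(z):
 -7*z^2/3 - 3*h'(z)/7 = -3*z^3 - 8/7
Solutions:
 h(z) = C1 + 7*z^4/4 - 49*z^3/27 + 8*z/3


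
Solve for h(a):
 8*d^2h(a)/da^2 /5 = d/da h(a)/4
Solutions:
 h(a) = C1 + C2*exp(5*a/32)


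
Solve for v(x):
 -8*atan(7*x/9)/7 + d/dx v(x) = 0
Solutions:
 v(x) = C1 + 8*x*atan(7*x/9)/7 - 36*log(49*x^2 + 81)/49


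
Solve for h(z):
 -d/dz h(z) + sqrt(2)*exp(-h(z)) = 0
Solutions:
 h(z) = log(C1 + sqrt(2)*z)


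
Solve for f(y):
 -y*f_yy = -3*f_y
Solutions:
 f(y) = C1 + C2*y^4


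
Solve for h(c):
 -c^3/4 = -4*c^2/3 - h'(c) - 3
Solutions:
 h(c) = C1 + c^4/16 - 4*c^3/9 - 3*c


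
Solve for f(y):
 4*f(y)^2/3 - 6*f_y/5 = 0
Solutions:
 f(y) = -9/(C1 + 10*y)


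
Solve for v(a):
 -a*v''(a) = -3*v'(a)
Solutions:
 v(a) = C1 + C2*a^4


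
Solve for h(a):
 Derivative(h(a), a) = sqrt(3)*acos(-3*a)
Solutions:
 h(a) = C1 + sqrt(3)*(a*acos(-3*a) + sqrt(1 - 9*a^2)/3)


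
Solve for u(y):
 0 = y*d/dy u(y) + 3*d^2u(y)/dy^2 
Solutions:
 u(y) = C1 + C2*erf(sqrt(6)*y/6)


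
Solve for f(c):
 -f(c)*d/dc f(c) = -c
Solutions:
 f(c) = -sqrt(C1 + c^2)
 f(c) = sqrt(C1 + c^2)


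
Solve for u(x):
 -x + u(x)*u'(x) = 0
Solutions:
 u(x) = -sqrt(C1 + x^2)
 u(x) = sqrt(C1 + x^2)


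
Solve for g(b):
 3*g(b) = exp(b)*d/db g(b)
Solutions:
 g(b) = C1*exp(-3*exp(-b))


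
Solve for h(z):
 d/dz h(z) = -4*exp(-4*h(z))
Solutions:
 h(z) = log(-I*(C1 - 16*z)^(1/4))
 h(z) = log(I*(C1 - 16*z)^(1/4))
 h(z) = log(-(C1 - 16*z)^(1/4))
 h(z) = log(C1 - 16*z)/4


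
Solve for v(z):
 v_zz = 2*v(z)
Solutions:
 v(z) = C1*exp(-sqrt(2)*z) + C2*exp(sqrt(2)*z)


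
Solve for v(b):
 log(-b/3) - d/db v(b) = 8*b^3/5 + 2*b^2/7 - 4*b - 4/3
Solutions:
 v(b) = C1 - 2*b^4/5 - 2*b^3/21 + 2*b^2 + b*log(-b) + b*(1/3 - log(3))


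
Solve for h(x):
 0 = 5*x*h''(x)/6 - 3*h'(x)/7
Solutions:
 h(x) = C1 + C2*x^(53/35)


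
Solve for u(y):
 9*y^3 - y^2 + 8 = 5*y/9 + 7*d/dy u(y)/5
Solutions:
 u(y) = C1 + 45*y^4/28 - 5*y^3/21 - 25*y^2/126 + 40*y/7


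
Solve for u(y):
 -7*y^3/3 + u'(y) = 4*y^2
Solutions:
 u(y) = C1 + 7*y^4/12 + 4*y^3/3


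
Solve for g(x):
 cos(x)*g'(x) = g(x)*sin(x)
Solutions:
 g(x) = C1/cos(x)


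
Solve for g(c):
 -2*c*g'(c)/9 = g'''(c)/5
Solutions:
 g(c) = C1 + Integral(C2*airyai(-30^(1/3)*c/3) + C3*airybi(-30^(1/3)*c/3), c)


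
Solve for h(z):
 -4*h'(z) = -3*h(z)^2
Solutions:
 h(z) = -4/(C1 + 3*z)


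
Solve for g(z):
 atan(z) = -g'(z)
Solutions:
 g(z) = C1 - z*atan(z) + log(z^2 + 1)/2


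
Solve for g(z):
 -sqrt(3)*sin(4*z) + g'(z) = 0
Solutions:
 g(z) = C1 - sqrt(3)*cos(4*z)/4


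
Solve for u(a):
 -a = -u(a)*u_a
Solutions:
 u(a) = -sqrt(C1 + a^2)
 u(a) = sqrt(C1 + a^2)


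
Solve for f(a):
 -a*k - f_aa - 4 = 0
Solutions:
 f(a) = C1 + C2*a - a^3*k/6 - 2*a^2


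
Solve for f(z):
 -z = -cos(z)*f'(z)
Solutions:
 f(z) = C1 + Integral(z/cos(z), z)


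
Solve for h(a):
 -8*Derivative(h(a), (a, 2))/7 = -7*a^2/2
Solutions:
 h(a) = C1 + C2*a + 49*a^4/192


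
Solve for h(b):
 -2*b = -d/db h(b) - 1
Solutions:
 h(b) = C1 + b^2 - b


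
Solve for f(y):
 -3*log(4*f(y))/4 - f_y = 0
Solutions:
 4*Integral(1/(log(_y) + 2*log(2)), (_y, f(y)))/3 = C1 - y


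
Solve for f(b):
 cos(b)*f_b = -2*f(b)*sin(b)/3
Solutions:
 f(b) = C1*cos(b)^(2/3)


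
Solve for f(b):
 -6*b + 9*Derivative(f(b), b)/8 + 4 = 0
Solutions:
 f(b) = C1 + 8*b^2/3 - 32*b/9


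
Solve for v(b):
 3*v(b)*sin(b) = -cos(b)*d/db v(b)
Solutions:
 v(b) = C1*cos(b)^3


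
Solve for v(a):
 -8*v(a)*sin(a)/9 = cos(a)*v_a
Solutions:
 v(a) = C1*cos(a)^(8/9)


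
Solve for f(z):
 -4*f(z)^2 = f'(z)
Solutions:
 f(z) = 1/(C1 + 4*z)


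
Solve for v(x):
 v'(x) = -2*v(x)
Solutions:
 v(x) = C1*exp(-2*x)


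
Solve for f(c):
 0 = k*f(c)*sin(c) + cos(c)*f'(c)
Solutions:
 f(c) = C1*exp(k*log(cos(c)))


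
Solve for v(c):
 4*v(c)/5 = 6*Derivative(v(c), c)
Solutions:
 v(c) = C1*exp(2*c/15)


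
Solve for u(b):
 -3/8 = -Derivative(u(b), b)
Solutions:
 u(b) = C1 + 3*b/8


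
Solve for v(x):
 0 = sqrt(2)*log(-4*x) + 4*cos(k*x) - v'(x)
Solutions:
 v(x) = C1 + sqrt(2)*x*(log(-x) - 1) + 2*sqrt(2)*x*log(2) + 4*Piecewise((sin(k*x)/k, Ne(k, 0)), (x, True))


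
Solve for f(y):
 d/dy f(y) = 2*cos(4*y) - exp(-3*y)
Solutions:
 f(y) = C1 + sin(4*y)/2 + exp(-3*y)/3


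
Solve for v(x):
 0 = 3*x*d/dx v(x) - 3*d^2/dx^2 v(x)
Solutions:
 v(x) = C1 + C2*erfi(sqrt(2)*x/2)


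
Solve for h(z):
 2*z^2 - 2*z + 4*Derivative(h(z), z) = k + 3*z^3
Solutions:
 h(z) = C1 + k*z/4 + 3*z^4/16 - z^3/6 + z^2/4


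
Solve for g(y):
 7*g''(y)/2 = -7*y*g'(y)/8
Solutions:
 g(y) = C1 + C2*erf(sqrt(2)*y/4)


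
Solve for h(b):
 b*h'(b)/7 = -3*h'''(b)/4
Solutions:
 h(b) = C1 + Integral(C2*airyai(-42^(2/3)*b/21) + C3*airybi(-42^(2/3)*b/21), b)


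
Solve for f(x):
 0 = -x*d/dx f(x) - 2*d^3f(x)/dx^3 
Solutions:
 f(x) = C1 + Integral(C2*airyai(-2^(2/3)*x/2) + C3*airybi(-2^(2/3)*x/2), x)


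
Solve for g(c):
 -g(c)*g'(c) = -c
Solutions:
 g(c) = -sqrt(C1 + c^2)
 g(c) = sqrt(C1 + c^2)


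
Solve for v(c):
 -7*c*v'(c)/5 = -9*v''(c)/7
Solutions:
 v(c) = C1 + C2*erfi(7*sqrt(10)*c/30)


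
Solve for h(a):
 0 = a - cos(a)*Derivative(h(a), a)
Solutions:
 h(a) = C1 + Integral(a/cos(a), a)


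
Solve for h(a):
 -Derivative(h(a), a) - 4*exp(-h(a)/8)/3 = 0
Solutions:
 h(a) = 8*log(C1 - a/6)


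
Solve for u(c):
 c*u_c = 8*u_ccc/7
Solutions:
 u(c) = C1 + Integral(C2*airyai(7^(1/3)*c/2) + C3*airybi(7^(1/3)*c/2), c)


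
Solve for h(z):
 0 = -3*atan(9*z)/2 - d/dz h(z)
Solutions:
 h(z) = C1 - 3*z*atan(9*z)/2 + log(81*z^2 + 1)/12


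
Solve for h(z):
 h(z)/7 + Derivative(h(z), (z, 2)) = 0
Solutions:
 h(z) = C1*sin(sqrt(7)*z/7) + C2*cos(sqrt(7)*z/7)


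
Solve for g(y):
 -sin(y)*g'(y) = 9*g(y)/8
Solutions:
 g(y) = C1*(cos(y) + 1)^(9/16)/(cos(y) - 1)^(9/16)


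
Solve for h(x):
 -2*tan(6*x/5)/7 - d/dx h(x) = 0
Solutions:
 h(x) = C1 + 5*log(cos(6*x/5))/21


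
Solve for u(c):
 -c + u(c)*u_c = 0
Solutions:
 u(c) = -sqrt(C1 + c^2)
 u(c) = sqrt(C1 + c^2)


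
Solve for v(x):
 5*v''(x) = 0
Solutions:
 v(x) = C1 + C2*x


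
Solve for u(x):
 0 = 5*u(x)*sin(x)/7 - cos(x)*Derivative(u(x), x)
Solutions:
 u(x) = C1/cos(x)^(5/7)


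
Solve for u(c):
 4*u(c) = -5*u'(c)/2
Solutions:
 u(c) = C1*exp(-8*c/5)


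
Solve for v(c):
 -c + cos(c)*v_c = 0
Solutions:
 v(c) = C1 + Integral(c/cos(c), c)


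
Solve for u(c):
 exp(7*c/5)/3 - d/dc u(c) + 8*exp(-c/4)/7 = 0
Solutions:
 u(c) = C1 + 5*exp(7*c/5)/21 - 32*exp(-c/4)/7


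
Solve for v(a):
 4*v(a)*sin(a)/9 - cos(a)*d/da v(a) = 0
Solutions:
 v(a) = C1/cos(a)^(4/9)


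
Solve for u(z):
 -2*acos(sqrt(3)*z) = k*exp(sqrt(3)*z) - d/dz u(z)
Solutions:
 u(z) = C1 + sqrt(3)*k*exp(sqrt(3)*z)/3 + 2*z*acos(sqrt(3)*z) - 2*sqrt(3)*sqrt(1 - 3*z^2)/3


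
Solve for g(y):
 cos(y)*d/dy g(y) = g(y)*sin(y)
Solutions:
 g(y) = C1/cos(y)


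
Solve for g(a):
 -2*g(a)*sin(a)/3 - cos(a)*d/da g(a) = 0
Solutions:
 g(a) = C1*cos(a)^(2/3)


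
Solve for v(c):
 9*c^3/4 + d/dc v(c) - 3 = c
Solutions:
 v(c) = C1 - 9*c^4/16 + c^2/2 + 3*c


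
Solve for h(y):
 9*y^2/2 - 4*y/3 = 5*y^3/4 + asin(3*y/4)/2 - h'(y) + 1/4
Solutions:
 h(y) = C1 + 5*y^4/16 - 3*y^3/2 + 2*y^2/3 + y*asin(3*y/4)/2 + y/4 + sqrt(16 - 9*y^2)/6


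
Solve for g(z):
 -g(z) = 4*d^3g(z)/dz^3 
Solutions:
 g(z) = C3*exp(-2^(1/3)*z/2) + (C1*sin(2^(1/3)*sqrt(3)*z/4) + C2*cos(2^(1/3)*sqrt(3)*z/4))*exp(2^(1/3)*z/4)


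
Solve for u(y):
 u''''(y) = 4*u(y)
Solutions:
 u(y) = C1*exp(-sqrt(2)*y) + C2*exp(sqrt(2)*y) + C3*sin(sqrt(2)*y) + C4*cos(sqrt(2)*y)


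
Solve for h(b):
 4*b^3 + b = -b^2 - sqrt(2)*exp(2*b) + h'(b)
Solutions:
 h(b) = C1 + b^4 + b^3/3 + b^2/2 + sqrt(2)*exp(2*b)/2


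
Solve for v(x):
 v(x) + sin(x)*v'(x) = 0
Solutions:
 v(x) = C1*sqrt(cos(x) + 1)/sqrt(cos(x) - 1)


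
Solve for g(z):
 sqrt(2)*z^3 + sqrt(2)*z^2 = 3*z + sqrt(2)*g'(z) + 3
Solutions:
 g(z) = C1 + z^4/4 + z^3/3 - 3*sqrt(2)*z^2/4 - 3*sqrt(2)*z/2


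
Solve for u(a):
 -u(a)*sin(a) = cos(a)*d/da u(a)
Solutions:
 u(a) = C1*cos(a)


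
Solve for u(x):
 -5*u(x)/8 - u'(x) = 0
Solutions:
 u(x) = C1*exp(-5*x/8)


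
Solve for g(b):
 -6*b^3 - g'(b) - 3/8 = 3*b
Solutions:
 g(b) = C1 - 3*b^4/2 - 3*b^2/2 - 3*b/8


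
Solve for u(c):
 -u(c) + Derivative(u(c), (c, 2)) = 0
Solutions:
 u(c) = C1*exp(-c) + C2*exp(c)


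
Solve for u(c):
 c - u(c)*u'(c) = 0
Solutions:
 u(c) = -sqrt(C1 + c^2)
 u(c) = sqrt(C1 + c^2)


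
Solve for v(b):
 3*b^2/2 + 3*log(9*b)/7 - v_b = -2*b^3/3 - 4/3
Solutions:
 v(b) = C1 + b^4/6 + b^3/2 + 3*b*log(b)/7 + 19*b/21 + 6*b*log(3)/7


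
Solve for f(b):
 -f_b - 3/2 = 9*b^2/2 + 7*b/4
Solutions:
 f(b) = C1 - 3*b^3/2 - 7*b^2/8 - 3*b/2


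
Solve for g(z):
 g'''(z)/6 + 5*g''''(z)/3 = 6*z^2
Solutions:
 g(z) = C1 + C2*z + C3*z^2 + C4*exp(-z/10) + 3*z^5/5 - 30*z^4 + 1200*z^3


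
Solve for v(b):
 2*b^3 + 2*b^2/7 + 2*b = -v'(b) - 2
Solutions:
 v(b) = C1 - b^4/2 - 2*b^3/21 - b^2 - 2*b


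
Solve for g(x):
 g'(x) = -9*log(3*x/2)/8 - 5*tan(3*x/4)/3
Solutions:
 g(x) = C1 - 9*x*log(x)/8 - 9*x*log(3)/8 + 9*x*log(2)/8 + 9*x/8 + 20*log(cos(3*x/4))/9


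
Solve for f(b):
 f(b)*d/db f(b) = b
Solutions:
 f(b) = -sqrt(C1 + b^2)
 f(b) = sqrt(C1 + b^2)


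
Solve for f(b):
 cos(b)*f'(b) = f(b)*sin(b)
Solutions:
 f(b) = C1/cos(b)


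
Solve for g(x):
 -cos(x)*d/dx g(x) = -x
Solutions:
 g(x) = C1 + Integral(x/cos(x), x)


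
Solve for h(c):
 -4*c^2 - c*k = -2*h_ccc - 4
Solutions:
 h(c) = C1 + C2*c + C3*c^2 + c^5/30 + c^4*k/48 - c^3/3


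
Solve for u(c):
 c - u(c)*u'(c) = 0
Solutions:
 u(c) = -sqrt(C1 + c^2)
 u(c) = sqrt(C1 + c^2)


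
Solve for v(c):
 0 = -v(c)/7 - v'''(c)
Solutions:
 v(c) = C3*exp(-7^(2/3)*c/7) + (C1*sin(sqrt(3)*7^(2/3)*c/14) + C2*cos(sqrt(3)*7^(2/3)*c/14))*exp(7^(2/3)*c/14)


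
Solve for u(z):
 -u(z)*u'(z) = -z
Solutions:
 u(z) = -sqrt(C1 + z^2)
 u(z) = sqrt(C1 + z^2)


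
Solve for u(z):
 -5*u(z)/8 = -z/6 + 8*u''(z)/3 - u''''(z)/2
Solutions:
 u(z) = C1*exp(-sqrt(6)*z*sqrt(16 + sqrt(301))/6) + C2*exp(sqrt(6)*z*sqrt(16 + sqrt(301))/6) + C3*sin(sqrt(6)*z*sqrt(-16 + sqrt(301))/6) + C4*cos(sqrt(6)*z*sqrt(-16 + sqrt(301))/6) + 4*z/15


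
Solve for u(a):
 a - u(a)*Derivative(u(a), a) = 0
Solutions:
 u(a) = -sqrt(C1 + a^2)
 u(a) = sqrt(C1 + a^2)


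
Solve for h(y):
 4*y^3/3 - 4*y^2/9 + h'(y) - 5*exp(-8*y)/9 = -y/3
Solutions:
 h(y) = C1 - y^4/3 + 4*y^3/27 - y^2/6 - 5*exp(-8*y)/72


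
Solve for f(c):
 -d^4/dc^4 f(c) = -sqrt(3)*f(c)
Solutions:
 f(c) = C1*exp(-3^(1/8)*c) + C2*exp(3^(1/8)*c) + C3*sin(3^(1/8)*c) + C4*cos(3^(1/8)*c)


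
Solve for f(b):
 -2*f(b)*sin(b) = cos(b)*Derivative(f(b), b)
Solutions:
 f(b) = C1*cos(b)^2


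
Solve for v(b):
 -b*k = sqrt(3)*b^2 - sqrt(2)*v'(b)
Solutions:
 v(b) = C1 + sqrt(6)*b^3/6 + sqrt(2)*b^2*k/4


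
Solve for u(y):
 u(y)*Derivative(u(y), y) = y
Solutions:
 u(y) = -sqrt(C1 + y^2)
 u(y) = sqrt(C1 + y^2)


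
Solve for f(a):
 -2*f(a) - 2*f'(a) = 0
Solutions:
 f(a) = C1*exp(-a)


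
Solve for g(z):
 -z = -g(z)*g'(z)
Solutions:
 g(z) = -sqrt(C1 + z^2)
 g(z) = sqrt(C1 + z^2)


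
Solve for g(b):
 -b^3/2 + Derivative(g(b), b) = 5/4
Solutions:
 g(b) = C1 + b^4/8 + 5*b/4


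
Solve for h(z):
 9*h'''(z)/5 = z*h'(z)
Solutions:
 h(z) = C1 + Integral(C2*airyai(15^(1/3)*z/3) + C3*airybi(15^(1/3)*z/3), z)


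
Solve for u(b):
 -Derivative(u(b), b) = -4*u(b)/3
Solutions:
 u(b) = C1*exp(4*b/3)


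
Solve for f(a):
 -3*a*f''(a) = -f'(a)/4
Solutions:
 f(a) = C1 + C2*a^(13/12)


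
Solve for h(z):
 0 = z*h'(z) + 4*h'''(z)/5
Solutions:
 h(z) = C1 + Integral(C2*airyai(-10^(1/3)*z/2) + C3*airybi(-10^(1/3)*z/2), z)


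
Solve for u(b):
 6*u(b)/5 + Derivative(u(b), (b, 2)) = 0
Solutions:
 u(b) = C1*sin(sqrt(30)*b/5) + C2*cos(sqrt(30)*b/5)


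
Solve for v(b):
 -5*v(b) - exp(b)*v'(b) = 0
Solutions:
 v(b) = C1*exp(5*exp(-b))


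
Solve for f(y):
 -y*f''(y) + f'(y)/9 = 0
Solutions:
 f(y) = C1 + C2*y^(10/9)


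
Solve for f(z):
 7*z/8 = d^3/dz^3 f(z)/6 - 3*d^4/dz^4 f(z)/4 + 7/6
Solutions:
 f(z) = C1 + C2*z + C3*z^2 + C4*exp(2*z/9) + 7*z^4/32 + 133*z^3/48


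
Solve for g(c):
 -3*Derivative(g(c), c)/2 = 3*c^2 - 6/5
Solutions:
 g(c) = C1 - 2*c^3/3 + 4*c/5


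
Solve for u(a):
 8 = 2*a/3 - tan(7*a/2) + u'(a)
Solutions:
 u(a) = C1 - a^2/3 + 8*a - 2*log(cos(7*a/2))/7


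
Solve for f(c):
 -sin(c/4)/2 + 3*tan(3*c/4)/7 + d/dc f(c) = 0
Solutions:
 f(c) = C1 + 4*log(cos(3*c/4))/7 - 2*cos(c/4)


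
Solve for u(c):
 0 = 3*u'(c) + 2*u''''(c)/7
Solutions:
 u(c) = C1 + C4*exp(-2^(2/3)*21^(1/3)*c/2) + (C2*sin(2^(2/3)*3^(5/6)*7^(1/3)*c/4) + C3*cos(2^(2/3)*3^(5/6)*7^(1/3)*c/4))*exp(2^(2/3)*21^(1/3)*c/4)


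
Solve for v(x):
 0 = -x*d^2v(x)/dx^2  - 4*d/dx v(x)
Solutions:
 v(x) = C1 + C2/x^3


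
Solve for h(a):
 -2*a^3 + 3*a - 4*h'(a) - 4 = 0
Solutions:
 h(a) = C1 - a^4/8 + 3*a^2/8 - a


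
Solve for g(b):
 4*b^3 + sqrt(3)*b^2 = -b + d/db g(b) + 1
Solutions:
 g(b) = C1 + b^4 + sqrt(3)*b^3/3 + b^2/2 - b


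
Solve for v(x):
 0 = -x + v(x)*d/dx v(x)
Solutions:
 v(x) = -sqrt(C1 + x^2)
 v(x) = sqrt(C1 + x^2)


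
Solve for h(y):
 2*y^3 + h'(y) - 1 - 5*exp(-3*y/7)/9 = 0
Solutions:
 h(y) = C1 - y^4/2 + y - 35*exp(-3*y/7)/27


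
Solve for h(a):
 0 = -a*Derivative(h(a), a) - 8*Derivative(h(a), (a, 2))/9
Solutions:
 h(a) = C1 + C2*erf(3*a/4)


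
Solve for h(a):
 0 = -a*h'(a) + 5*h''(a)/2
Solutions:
 h(a) = C1 + C2*erfi(sqrt(5)*a/5)


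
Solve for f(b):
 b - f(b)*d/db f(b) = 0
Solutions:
 f(b) = -sqrt(C1 + b^2)
 f(b) = sqrt(C1 + b^2)


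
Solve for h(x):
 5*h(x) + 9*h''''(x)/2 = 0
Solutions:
 h(x) = (C1*sin(2^(3/4)*sqrt(3)*5^(1/4)*x/6) + C2*cos(2^(3/4)*sqrt(3)*5^(1/4)*x/6))*exp(-2^(3/4)*sqrt(3)*5^(1/4)*x/6) + (C3*sin(2^(3/4)*sqrt(3)*5^(1/4)*x/6) + C4*cos(2^(3/4)*sqrt(3)*5^(1/4)*x/6))*exp(2^(3/4)*sqrt(3)*5^(1/4)*x/6)


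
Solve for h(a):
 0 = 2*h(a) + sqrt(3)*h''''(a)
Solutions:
 h(a) = (C1*sin(2^(3/4)*3^(7/8)*a/6) + C2*cos(2^(3/4)*3^(7/8)*a/6))*exp(-2^(3/4)*3^(7/8)*a/6) + (C3*sin(2^(3/4)*3^(7/8)*a/6) + C4*cos(2^(3/4)*3^(7/8)*a/6))*exp(2^(3/4)*3^(7/8)*a/6)


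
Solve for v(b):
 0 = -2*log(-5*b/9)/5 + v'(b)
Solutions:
 v(b) = C1 + 2*b*log(-b)/5 + 2*b*(-2*log(3) - 1 + log(5))/5


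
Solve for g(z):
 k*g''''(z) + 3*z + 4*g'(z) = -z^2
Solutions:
 g(z) = C1 + C2*exp(2^(2/3)*z*(-1/k)^(1/3)) + C3*exp(2^(2/3)*z*(-1/k)^(1/3)*(-1 + sqrt(3)*I)/2) + C4*exp(-2^(2/3)*z*(-1/k)^(1/3)*(1 + sqrt(3)*I)/2) - z^3/12 - 3*z^2/8


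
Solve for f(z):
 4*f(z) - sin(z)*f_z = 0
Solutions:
 f(z) = C1*(cos(z)^2 - 2*cos(z) + 1)/(cos(z)^2 + 2*cos(z) + 1)


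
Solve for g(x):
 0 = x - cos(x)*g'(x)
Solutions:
 g(x) = C1 + Integral(x/cos(x), x)


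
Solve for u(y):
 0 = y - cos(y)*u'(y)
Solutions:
 u(y) = C1 + Integral(y/cos(y), y)


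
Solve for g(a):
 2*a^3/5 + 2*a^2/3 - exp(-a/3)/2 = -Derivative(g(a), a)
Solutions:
 g(a) = C1 - a^4/10 - 2*a^3/9 - 3*exp(-a/3)/2


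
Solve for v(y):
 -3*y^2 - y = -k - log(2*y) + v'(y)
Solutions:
 v(y) = C1 + k*y - y^3 - y^2/2 + y*log(y) - y + y*log(2)


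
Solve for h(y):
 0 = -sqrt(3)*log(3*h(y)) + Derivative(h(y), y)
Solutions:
 -sqrt(3)*Integral(1/(log(_y) + log(3)), (_y, h(y)))/3 = C1 - y


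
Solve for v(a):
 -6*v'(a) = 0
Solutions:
 v(a) = C1


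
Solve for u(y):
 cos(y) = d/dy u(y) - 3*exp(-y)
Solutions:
 u(y) = C1 + sin(y) - 3*exp(-y)


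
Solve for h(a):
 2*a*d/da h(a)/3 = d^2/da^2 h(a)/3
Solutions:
 h(a) = C1 + C2*erfi(a)


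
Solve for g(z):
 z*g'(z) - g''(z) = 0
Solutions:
 g(z) = C1 + C2*erfi(sqrt(2)*z/2)


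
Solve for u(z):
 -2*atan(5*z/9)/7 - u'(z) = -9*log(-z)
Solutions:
 u(z) = C1 + 9*z*log(-z) - 2*z*atan(5*z/9)/7 - 9*z + 9*log(25*z^2 + 81)/35


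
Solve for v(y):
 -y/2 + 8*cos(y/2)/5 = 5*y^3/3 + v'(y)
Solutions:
 v(y) = C1 - 5*y^4/12 - y^2/4 + 16*sin(y/2)/5


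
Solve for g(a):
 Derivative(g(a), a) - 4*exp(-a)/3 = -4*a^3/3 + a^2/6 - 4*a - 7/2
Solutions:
 g(a) = C1 - a^4/3 + a^3/18 - 2*a^2 - 7*a/2 - 4*exp(-a)/3


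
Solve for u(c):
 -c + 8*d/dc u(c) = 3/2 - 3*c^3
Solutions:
 u(c) = C1 - 3*c^4/32 + c^2/16 + 3*c/16


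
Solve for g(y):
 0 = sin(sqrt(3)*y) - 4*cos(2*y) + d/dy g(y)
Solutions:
 g(y) = C1 + 2*sin(2*y) + sqrt(3)*cos(sqrt(3)*y)/3


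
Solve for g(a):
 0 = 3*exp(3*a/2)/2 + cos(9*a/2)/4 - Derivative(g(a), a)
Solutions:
 g(a) = C1 + exp(3*a/2) + sin(9*a/2)/18


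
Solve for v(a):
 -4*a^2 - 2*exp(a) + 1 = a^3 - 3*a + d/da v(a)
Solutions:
 v(a) = C1 - a^4/4 - 4*a^3/3 + 3*a^2/2 + a - 2*exp(a)


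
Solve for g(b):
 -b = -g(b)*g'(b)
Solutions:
 g(b) = -sqrt(C1 + b^2)
 g(b) = sqrt(C1 + b^2)


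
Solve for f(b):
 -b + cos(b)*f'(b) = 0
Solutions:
 f(b) = C1 + Integral(b/cos(b), b)


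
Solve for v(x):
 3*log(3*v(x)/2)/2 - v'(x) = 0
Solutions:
 2*Integral(1/(-log(_y) - log(3) + log(2)), (_y, v(x)))/3 = C1 - x


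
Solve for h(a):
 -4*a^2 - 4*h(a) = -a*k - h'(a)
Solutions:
 h(a) = C1*exp(4*a) - a^2 + a*k/4 - a/2 + k/16 - 1/8


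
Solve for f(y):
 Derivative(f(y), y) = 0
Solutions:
 f(y) = C1


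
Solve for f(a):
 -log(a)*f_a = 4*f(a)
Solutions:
 f(a) = C1*exp(-4*li(a))


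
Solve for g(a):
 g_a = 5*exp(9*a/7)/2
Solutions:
 g(a) = C1 + 35*exp(9*a/7)/18


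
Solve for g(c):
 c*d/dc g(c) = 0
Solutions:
 g(c) = C1


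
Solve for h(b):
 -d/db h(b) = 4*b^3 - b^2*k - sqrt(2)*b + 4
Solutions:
 h(b) = C1 - b^4 + b^3*k/3 + sqrt(2)*b^2/2 - 4*b


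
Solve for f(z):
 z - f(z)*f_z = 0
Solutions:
 f(z) = -sqrt(C1 + z^2)
 f(z) = sqrt(C1 + z^2)


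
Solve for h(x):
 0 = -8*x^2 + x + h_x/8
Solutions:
 h(x) = C1 + 64*x^3/3 - 4*x^2


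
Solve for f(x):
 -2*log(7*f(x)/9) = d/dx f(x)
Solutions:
 -Integral(1/(-log(_y) - log(7) + 2*log(3)), (_y, f(x)))/2 = C1 - x


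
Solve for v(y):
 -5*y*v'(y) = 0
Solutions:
 v(y) = C1


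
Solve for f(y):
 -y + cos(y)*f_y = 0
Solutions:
 f(y) = C1 + Integral(y/cos(y), y)


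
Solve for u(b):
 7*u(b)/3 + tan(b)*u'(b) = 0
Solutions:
 u(b) = C1/sin(b)^(7/3)


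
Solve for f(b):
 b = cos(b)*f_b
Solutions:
 f(b) = C1 + Integral(b/cos(b), b)


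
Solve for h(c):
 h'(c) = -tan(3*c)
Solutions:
 h(c) = C1 + log(cos(3*c))/3


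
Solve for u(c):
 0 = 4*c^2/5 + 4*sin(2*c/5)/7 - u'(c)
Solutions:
 u(c) = C1 + 4*c^3/15 - 10*cos(2*c/5)/7


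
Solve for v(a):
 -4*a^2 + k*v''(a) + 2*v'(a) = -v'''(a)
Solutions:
 v(a) = C1 + C2*exp(a*(-k + sqrt(k^2 - 8))/2) + C3*exp(-a*(k + sqrt(k^2 - 8))/2) + 2*a^3/3 - a^2*k + a*k^2 - 2*a


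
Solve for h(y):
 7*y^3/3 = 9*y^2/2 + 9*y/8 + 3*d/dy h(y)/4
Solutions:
 h(y) = C1 + 7*y^4/9 - 2*y^3 - 3*y^2/4


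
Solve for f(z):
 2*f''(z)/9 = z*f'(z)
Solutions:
 f(z) = C1 + C2*erfi(3*z/2)


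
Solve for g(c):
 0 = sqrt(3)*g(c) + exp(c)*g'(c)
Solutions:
 g(c) = C1*exp(sqrt(3)*exp(-c))


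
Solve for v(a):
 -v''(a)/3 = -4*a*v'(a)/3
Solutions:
 v(a) = C1 + C2*erfi(sqrt(2)*a)


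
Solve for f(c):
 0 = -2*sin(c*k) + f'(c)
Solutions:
 f(c) = C1 - 2*cos(c*k)/k


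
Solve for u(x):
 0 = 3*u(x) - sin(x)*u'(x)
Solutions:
 u(x) = C1*(cos(x) - 1)^(3/2)/(cos(x) + 1)^(3/2)


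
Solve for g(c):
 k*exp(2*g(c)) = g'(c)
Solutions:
 g(c) = log(-sqrt(-1/(C1 + c*k))) - log(2)/2
 g(c) = log(-1/(C1 + c*k))/2 - log(2)/2


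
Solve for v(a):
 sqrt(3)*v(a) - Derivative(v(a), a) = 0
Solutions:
 v(a) = C1*exp(sqrt(3)*a)


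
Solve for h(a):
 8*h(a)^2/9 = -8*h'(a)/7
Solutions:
 h(a) = 9/(C1 + 7*a)


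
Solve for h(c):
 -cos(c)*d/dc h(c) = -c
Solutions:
 h(c) = C1 + Integral(c/cos(c), c)


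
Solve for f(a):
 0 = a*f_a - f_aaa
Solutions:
 f(a) = C1 + Integral(C2*airyai(a) + C3*airybi(a), a)


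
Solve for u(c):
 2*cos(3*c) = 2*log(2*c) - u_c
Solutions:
 u(c) = C1 + 2*c*log(c) - 2*c + 2*c*log(2) - 2*sin(3*c)/3


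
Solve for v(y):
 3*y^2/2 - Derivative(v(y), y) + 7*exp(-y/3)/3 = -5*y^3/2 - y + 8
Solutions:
 v(y) = C1 + 5*y^4/8 + y^3/2 + y^2/2 - 8*y - 7*exp(-y/3)


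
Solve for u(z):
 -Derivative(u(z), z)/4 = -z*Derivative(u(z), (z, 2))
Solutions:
 u(z) = C1 + C2*z^(5/4)


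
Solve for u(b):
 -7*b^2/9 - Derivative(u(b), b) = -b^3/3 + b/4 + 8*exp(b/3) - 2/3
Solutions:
 u(b) = C1 + b^4/12 - 7*b^3/27 - b^2/8 + 2*b/3 - 24*exp(b/3)


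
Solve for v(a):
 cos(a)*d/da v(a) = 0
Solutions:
 v(a) = C1


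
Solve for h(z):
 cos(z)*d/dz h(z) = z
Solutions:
 h(z) = C1 + Integral(z/cos(z), z)


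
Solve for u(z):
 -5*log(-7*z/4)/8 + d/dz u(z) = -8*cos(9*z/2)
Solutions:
 u(z) = C1 + 5*z*log(-z)/8 - 5*z*log(2)/4 - 5*z/8 + 5*z*log(7)/8 - 16*sin(9*z/2)/9


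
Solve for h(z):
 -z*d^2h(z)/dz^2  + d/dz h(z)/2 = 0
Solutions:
 h(z) = C1 + C2*z^(3/2)


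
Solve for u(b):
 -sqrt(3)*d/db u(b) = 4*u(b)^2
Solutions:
 u(b) = 3/(C1 + 4*sqrt(3)*b)


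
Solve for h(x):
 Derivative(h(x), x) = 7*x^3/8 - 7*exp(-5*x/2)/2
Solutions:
 h(x) = C1 + 7*x^4/32 + 7*exp(-5*x/2)/5


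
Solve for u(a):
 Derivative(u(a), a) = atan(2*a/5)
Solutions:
 u(a) = C1 + a*atan(2*a/5) - 5*log(4*a^2 + 25)/4


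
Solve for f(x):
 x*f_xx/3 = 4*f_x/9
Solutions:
 f(x) = C1 + C2*x^(7/3)


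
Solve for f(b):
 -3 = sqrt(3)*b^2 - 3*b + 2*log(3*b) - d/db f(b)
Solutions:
 f(b) = C1 + sqrt(3)*b^3/3 - 3*b^2/2 + 2*b*log(b) + b + b*log(9)


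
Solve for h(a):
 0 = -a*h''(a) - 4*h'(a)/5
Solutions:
 h(a) = C1 + C2*a^(1/5)


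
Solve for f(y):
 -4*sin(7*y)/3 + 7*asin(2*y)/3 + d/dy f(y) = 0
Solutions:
 f(y) = C1 - 7*y*asin(2*y)/3 - 7*sqrt(1 - 4*y^2)/6 - 4*cos(7*y)/21


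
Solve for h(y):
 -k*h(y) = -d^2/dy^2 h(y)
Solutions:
 h(y) = C1*exp(-sqrt(k)*y) + C2*exp(sqrt(k)*y)


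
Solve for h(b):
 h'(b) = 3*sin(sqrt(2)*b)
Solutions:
 h(b) = C1 - 3*sqrt(2)*cos(sqrt(2)*b)/2


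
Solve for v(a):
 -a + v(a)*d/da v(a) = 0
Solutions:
 v(a) = -sqrt(C1 + a^2)
 v(a) = sqrt(C1 + a^2)


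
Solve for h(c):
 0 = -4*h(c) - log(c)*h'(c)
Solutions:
 h(c) = C1*exp(-4*li(c))


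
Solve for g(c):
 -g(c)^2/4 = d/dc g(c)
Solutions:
 g(c) = 4/(C1 + c)


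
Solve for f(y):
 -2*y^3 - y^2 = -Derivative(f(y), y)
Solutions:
 f(y) = C1 + y^4/2 + y^3/3


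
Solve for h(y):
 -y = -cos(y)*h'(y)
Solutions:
 h(y) = C1 + Integral(y/cos(y), y)


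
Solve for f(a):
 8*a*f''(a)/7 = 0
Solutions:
 f(a) = C1 + C2*a


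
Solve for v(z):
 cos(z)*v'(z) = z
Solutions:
 v(z) = C1 + Integral(z/cos(z), z)


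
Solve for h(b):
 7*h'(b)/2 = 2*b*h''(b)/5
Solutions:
 h(b) = C1 + C2*b^(39/4)


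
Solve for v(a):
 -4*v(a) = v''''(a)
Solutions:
 v(a) = (C1*sin(a) + C2*cos(a))*exp(-a) + (C3*sin(a) + C4*cos(a))*exp(a)


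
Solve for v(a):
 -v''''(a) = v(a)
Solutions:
 v(a) = (C1*sin(sqrt(2)*a/2) + C2*cos(sqrt(2)*a/2))*exp(-sqrt(2)*a/2) + (C3*sin(sqrt(2)*a/2) + C4*cos(sqrt(2)*a/2))*exp(sqrt(2)*a/2)


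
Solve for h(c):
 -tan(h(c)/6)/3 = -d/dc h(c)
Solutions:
 h(c) = -6*asin(C1*exp(c/18)) + 6*pi
 h(c) = 6*asin(C1*exp(c/18))


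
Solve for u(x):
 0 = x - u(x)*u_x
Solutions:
 u(x) = -sqrt(C1 + x^2)
 u(x) = sqrt(C1 + x^2)


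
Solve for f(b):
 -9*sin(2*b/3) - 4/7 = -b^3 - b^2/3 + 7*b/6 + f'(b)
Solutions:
 f(b) = C1 + b^4/4 + b^3/9 - 7*b^2/12 - 4*b/7 + 27*cos(2*b/3)/2


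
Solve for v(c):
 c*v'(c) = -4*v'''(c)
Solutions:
 v(c) = C1 + Integral(C2*airyai(-2^(1/3)*c/2) + C3*airybi(-2^(1/3)*c/2), c)
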